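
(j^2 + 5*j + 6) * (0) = 0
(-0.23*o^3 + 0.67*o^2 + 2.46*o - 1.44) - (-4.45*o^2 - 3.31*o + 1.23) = -0.23*o^3 + 5.12*o^2 + 5.77*o - 2.67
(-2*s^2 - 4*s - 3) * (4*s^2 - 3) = -8*s^4 - 16*s^3 - 6*s^2 + 12*s + 9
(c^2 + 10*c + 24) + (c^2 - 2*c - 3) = 2*c^2 + 8*c + 21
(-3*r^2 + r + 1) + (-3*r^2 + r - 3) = -6*r^2 + 2*r - 2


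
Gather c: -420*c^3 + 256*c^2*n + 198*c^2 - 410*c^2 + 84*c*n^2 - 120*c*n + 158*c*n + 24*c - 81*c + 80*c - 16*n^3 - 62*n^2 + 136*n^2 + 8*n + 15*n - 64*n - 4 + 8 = -420*c^3 + c^2*(256*n - 212) + c*(84*n^2 + 38*n + 23) - 16*n^3 + 74*n^2 - 41*n + 4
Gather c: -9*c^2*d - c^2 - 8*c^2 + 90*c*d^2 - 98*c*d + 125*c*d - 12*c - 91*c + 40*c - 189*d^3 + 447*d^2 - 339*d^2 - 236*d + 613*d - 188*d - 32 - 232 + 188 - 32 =c^2*(-9*d - 9) + c*(90*d^2 + 27*d - 63) - 189*d^3 + 108*d^2 + 189*d - 108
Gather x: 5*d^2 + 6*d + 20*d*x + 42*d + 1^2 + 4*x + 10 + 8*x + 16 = 5*d^2 + 48*d + x*(20*d + 12) + 27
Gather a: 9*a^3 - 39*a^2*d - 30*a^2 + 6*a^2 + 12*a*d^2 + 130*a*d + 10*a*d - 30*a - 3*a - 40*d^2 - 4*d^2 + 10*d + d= 9*a^3 + a^2*(-39*d - 24) + a*(12*d^2 + 140*d - 33) - 44*d^2 + 11*d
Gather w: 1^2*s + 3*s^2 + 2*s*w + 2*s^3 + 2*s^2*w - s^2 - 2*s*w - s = 2*s^3 + 2*s^2*w + 2*s^2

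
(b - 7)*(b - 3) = b^2 - 10*b + 21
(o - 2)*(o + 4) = o^2 + 2*o - 8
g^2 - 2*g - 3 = (g - 3)*(g + 1)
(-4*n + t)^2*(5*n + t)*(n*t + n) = 80*n^4*t + 80*n^4 - 24*n^3*t^2 - 24*n^3*t - 3*n^2*t^3 - 3*n^2*t^2 + n*t^4 + n*t^3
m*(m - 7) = m^2 - 7*m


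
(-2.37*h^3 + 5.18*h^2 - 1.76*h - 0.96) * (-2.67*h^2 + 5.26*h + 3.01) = 6.3279*h^5 - 26.2968*h^4 + 24.8123*h^3 + 8.8974*h^2 - 10.3472*h - 2.8896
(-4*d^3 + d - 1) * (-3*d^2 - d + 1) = 12*d^5 + 4*d^4 - 7*d^3 + 2*d^2 + 2*d - 1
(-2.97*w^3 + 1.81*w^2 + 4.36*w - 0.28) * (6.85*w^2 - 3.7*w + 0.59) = -20.3445*w^5 + 23.3875*w^4 + 21.4167*w^3 - 16.9821*w^2 + 3.6084*w - 0.1652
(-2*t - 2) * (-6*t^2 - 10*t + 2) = 12*t^3 + 32*t^2 + 16*t - 4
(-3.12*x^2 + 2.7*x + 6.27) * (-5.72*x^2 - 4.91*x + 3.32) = 17.8464*x^4 - 0.1248*x^3 - 59.4798*x^2 - 21.8217*x + 20.8164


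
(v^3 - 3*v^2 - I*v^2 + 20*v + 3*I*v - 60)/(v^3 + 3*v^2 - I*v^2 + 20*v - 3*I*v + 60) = (v - 3)/(v + 3)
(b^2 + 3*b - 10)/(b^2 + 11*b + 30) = (b - 2)/(b + 6)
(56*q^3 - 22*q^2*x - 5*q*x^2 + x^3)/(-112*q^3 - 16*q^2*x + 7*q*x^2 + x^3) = (14*q^2 - 9*q*x + x^2)/(-28*q^2 + 3*q*x + x^2)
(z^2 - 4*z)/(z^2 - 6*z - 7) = z*(4 - z)/(-z^2 + 6*z + 7)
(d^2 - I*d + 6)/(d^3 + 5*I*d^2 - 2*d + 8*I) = (d - 3*I)/(d^2 + 3*I*d + 4)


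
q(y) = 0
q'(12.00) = 0.00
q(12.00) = 0.00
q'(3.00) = 0.00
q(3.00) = 0.00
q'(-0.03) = 0.00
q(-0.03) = 0.00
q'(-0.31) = 0.00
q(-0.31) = 0.00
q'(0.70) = 0.00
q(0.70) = 0.00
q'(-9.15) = 0.00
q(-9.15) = 0.00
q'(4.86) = 0.00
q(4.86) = 0.00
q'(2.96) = 0.00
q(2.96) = 0.00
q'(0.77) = 0.00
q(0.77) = 0.00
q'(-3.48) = 0.00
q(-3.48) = 0.00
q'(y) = 0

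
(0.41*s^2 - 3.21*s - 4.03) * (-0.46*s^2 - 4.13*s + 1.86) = -0.1886*s^4 - 0.2167*s^3 + 15.8737*s^2 + 10.6733*s - 7.4958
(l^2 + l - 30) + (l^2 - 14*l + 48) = 2*l^2 - 13*l + 18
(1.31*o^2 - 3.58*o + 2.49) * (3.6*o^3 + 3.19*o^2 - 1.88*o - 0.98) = 4.716*o^5 - 8.7091*o^4 - 4.919*o^3 + 13.3897*o^2 - 1.1728*o - 2.4402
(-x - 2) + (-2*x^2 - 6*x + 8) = -2*x^2 - 7*x + 6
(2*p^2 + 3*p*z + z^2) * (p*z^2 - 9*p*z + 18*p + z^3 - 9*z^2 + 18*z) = 2*p^3*z^2 - 18*p^3*z + 36*p^3 + 5*p^2*z^3 - 45*p^2*z^2 + 90*p^2*z + 4*p*z^4 - 36*p*z^3 + 72*p*z^2 + z^5 - 9*z^4 + 18*z^3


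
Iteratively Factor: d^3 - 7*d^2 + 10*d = (d)*(d^2 - 7*d + 10) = d*(d - 5)*(d - 2)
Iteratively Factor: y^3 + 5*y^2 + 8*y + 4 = (y + 2)*(y^2 + 3*y + 2) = (y + 2)^2*(y + 1)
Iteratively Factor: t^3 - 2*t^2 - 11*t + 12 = (t - 4)*(t^2 + 2*t - 3) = (t - 4)*(t + 3)*(t - 1)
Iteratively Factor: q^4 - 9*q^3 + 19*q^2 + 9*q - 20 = (q + 1)*(q^3 - 10*q^2 + 29*q - 20) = (q - 4)*(q + 1)*(q^2 - 6*q + 5) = (q - 4)*(q - 1)*(q + 1)*(q - 5)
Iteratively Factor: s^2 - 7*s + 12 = (s - 3)*(s - 4)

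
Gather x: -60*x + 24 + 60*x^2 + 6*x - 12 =60*x^2 - 54*x + 12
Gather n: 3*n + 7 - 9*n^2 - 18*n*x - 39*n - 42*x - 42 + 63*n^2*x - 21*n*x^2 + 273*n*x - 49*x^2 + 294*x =n^2*(63*x - 9) + n*(-21*x^2 + 255*x - 36) - 49*x^2 + 252*x - 35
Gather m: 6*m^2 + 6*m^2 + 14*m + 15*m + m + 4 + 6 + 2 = 12*m^2 + 30*m + 12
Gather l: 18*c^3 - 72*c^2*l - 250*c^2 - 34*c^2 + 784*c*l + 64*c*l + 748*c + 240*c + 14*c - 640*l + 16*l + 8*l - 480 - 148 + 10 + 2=18*c^3 - 284*c^2 + 1002*c + l*(-72*c^2 + 848*c - 616) - 616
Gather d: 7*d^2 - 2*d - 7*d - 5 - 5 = 7*d^2 - 9*d - 10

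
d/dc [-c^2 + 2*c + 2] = 2 - 2*c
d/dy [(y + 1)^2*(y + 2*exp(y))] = (y + 1)*(2*y + (y + 1)*(2*exp(y) + 1) + 4*exp(y))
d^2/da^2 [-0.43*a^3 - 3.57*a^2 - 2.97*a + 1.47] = -2.58*a - 7.14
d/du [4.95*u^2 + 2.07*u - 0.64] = 9.9*u + 2.07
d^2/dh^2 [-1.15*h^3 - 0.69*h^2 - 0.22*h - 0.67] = -6.9*h - 1.38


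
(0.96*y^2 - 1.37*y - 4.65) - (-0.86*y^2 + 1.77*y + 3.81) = 1.82*y^2 - 3.14*y - 8.46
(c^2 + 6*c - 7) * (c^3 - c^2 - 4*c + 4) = c^5 + 5*c^4 - 17*c^3 - 13*c^2 + 52*c - 28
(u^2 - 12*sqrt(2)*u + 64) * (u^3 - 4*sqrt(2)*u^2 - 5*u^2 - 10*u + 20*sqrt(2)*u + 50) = u^5 - 16*sqrt(2)*u^4 - 5*u^4 + 80*sqrt(2)*u^3 + 150*u^3 - 750*u^2 - 136*sqrt(2)*u^2 - 640*u + 680*sqrt(2)*u + 3200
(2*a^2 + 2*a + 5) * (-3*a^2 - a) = -6*a^4 - 8*a^3 - 17*a^2 - 5*a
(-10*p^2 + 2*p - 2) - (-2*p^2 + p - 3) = -8*p^2 + p + 1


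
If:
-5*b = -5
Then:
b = 1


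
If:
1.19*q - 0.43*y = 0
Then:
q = 0.361344537815126*y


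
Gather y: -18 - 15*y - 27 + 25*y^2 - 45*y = 25*y^2 - 60*y - 45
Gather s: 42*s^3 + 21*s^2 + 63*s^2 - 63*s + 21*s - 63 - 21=42*s^3 + 84*s^2 - 42*s - 84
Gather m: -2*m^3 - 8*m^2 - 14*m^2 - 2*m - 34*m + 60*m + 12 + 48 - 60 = -2*m^3 - 22*m^2 + 24*m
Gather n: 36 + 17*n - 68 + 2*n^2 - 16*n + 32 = 2*n^2 + n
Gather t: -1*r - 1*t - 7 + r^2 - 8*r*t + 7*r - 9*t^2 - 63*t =r^2 + 6*r - 9*t^2 + t*(-8*r - 64) - 7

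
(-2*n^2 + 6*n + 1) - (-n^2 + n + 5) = -n^2 + 5*n - 4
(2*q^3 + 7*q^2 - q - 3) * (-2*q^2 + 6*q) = -4*q^5 - 2*q^4 + 44*q^3 - 18*q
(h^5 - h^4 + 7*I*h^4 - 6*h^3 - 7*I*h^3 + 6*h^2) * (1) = h^5 - h^4 + 7*I*h^4 - 6*h^3 - 7*I*h^3 + 6*h^2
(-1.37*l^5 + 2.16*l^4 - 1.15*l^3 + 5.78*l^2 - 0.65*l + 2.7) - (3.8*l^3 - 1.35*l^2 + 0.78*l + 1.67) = -1.37*l^5 + 2.16*l^4 - 4.95*l^3 + 7.13*l^2 - 1.43*l + 1.03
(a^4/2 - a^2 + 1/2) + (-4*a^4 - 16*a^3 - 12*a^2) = -7*a^4/2 - 16*a^3 - 13*a^2 + 1/2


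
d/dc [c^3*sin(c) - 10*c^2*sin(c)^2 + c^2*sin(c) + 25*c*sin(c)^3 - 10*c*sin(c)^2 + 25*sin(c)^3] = c^3*cos(c) + 3*c^2*sin(c) - 10*c^2*sin(2*c) + c^2*cos(c) + 75*c*sin(c)^2*cos(c) - 20*c*sin(c)^2 + 2*c*sin(c) - 10*c*sin(2*c) + 25*sin(c)^3 + 75*sin(c)^2*cos(c) - 10*sin(c)^2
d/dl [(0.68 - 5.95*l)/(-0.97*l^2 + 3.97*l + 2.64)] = (-5.7715*l^2 + 1.3192*l - 18.4076)/(0.9409*l^4 - 7.7018*l^3 + 10.6393*l^2 + 20.9616*l + 6.9696)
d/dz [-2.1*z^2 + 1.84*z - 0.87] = 1.84 - 4.2*z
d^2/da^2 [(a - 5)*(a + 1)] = 2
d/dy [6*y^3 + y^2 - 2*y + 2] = 18*y^2 + 2*y - 2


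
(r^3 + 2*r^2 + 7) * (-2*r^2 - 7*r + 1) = -2*r^5 - 11*r^4 - 13*r^3 - 12*r^2 - 49*r + 7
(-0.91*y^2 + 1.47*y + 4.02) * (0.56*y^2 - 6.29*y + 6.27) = -0.5096*y^4 + 6.5471*y^3 - 12.7008*y^2 - 16.0689*y + 25.2054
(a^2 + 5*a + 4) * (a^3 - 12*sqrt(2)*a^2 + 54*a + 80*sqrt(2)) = a^5 - 12*sqrt(2)*a^4 + 5*a^4 - 60*sqrt(2)*a^3 + 58*a^3 + 32*sqrt(2)*a^2 + 270*a^2 + 216*a + 400*sqrt(2)*a + 320*sqrt(2)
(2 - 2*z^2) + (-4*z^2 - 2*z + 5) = -6*z^2 - 2*z + 7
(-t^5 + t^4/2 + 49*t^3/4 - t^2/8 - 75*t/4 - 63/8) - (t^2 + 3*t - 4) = -t^5 + t^4/2 + 49*t^3/4 - 9*t^2/8 - 87*t/4 - 31/8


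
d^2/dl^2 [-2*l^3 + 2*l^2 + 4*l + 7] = 4 - 12*l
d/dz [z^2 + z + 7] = 2*z + 1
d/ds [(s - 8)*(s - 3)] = 2*s - 11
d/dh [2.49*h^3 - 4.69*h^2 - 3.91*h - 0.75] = 7.47*h^2 - 9.38*h - 3.91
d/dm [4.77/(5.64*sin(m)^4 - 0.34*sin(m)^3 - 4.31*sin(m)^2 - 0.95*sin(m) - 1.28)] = (-107.6112*sin(m)^3 + 4.8654*sin(m)^2 + 41.1174*sin(m) + 4.5315)*cos(m)/(-5.64*sin(m)^4 + 0.34*sin(m)^3 + 4.31*sin(m)^2 + 0.95*sin(m) + 1.28)^2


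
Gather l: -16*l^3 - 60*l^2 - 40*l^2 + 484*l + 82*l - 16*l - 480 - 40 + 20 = -16*l^3 - 100*l^2 + 550*l - 500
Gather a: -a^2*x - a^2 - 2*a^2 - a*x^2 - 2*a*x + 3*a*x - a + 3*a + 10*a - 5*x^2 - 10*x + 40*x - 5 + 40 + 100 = a^2*(-x - 3) + a*(-x^2 + x + 12) - 5*x^2 + 30*x + 135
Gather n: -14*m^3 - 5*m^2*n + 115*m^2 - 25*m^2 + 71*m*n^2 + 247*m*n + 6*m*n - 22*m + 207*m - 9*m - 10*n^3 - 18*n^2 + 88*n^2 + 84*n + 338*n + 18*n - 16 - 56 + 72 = -14*m^3 + 90*m^2 + 176*m - 10*n^3 + n^2*(71*m + 70) + n*(-5*m^2 + 253*m + 440)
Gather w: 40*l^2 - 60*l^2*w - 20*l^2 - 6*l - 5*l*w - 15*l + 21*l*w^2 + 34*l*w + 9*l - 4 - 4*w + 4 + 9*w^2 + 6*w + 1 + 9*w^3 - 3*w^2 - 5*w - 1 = 20*l^2 - 12*l + 9*w^3 + w^2*(21*l + 6) + w*(-60*l^2 + 29*l - 3)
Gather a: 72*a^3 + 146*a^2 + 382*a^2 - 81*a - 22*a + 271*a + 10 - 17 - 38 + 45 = 72*a^3 + 528*a^2 + 168*a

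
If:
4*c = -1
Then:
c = -1/4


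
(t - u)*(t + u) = t^2 - u^2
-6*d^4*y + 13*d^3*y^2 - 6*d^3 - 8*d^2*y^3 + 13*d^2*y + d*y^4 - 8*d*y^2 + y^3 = (-6*d + y)*(-d + y)^2*(d*y + 1)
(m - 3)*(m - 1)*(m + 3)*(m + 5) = m^4 + 4*m^3 - 14*m^2 - 36*m + 45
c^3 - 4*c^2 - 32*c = c*(c - 8)*(c + 4)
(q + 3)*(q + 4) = q^2 + 7*q + 12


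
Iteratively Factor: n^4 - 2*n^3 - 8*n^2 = (n - 4)*(n^3 + 2*n^2) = (n - 4)*(n + 2)*(n^2) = n*(n - 4)*(n + 2)*(n)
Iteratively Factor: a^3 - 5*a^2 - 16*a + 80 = (a - 5)*(a^2 - 16) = (a - 5)*(a - 4)*(a + 4)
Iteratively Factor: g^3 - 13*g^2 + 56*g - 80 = (g - 4)*(g^2 - 9*g + 20) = (g - 5)*(g - 4)*(g - 4)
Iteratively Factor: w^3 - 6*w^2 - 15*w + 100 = (w - 5)*(w^2 - w - 20) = (w - 5)*(w + 4)*(w - 5)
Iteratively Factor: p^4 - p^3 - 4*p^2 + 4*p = (p)*(p^3 - p^2 - 4*p + 4) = p*(p - 2)*(p^2 + p - 2) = p*(p - 2)*(p + 2)*(p - 1)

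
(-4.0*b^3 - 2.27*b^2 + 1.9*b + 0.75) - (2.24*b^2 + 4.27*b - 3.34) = -4.0*b^3 - 4.51*b^2 - 2.37*b + 4.09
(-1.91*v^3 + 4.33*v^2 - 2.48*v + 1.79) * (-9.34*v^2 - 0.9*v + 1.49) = 17.8394*v^5 - 38.7232*v^4 + 16.4203*v^3 - 8.0349*v^2 - 5.3062*v + 2.6671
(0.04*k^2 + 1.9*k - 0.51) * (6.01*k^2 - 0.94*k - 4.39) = 0.2404*k^4 + 11.3814*k^3 - 5.0267*k^2 - 7.8616*k + 2.2389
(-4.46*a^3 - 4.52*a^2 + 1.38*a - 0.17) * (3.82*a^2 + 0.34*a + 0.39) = -17.0372*a^5 - 18.7828*a^4 + 1.9954*a^3 - 1.943*a^2 + 0.4804*a - 0.0663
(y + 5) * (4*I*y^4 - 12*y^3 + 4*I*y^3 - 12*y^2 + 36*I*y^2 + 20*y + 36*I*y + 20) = 4*I*y^5 - 12*y^4 + 24*I*y^4 - 72*y^3 + 56*I*y^3 - 40*y^2 + 216*I*y^2 + 120*y + 180*I*y + 100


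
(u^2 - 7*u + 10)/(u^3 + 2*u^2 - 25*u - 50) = (u - 2)/(u^2 + 7*u + 10)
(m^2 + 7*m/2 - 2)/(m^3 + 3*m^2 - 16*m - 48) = (m - 1/2)/(m^2 - m - 12)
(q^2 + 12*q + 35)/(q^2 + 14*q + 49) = (q + 5)/(q + 7)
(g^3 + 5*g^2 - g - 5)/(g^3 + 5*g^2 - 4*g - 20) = (g^2 - 1)/(g^2 - 4)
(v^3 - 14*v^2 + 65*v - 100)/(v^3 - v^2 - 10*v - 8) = (v^2 - 10*v + 25)/(v^2 + 3*v + 2)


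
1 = 1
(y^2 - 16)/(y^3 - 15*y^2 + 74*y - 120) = (y + 4)/(y^2 - 11*y + 30)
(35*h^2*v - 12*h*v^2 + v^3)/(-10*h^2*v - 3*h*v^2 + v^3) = (-7*h + v)/(2*h + v)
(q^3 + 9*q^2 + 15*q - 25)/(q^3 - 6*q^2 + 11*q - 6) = (q^2 + 10*q + 25)/(q^2 - 5*q + 6)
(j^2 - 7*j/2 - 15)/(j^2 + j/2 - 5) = (j - 6)/(j - 2)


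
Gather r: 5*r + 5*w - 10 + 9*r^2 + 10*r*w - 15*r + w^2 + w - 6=9*r^2 + r*(10*w - 10) + w^2 + 6*w - 16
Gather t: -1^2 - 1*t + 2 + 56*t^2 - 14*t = 56*t^2 - 15*t + 1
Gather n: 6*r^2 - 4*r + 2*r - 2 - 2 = 6*r^2 - 2*r - 4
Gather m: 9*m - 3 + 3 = 9*m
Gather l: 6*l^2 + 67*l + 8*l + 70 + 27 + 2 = 6*l^2 + 75*l + 99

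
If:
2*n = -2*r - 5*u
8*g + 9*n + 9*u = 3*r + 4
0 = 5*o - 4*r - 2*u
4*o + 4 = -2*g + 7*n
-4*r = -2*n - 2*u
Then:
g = 26/127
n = 80/127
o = 0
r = 20/127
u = -40/127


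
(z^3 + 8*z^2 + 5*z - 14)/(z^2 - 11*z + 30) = (z^3 + 8*z^2 + 5*z - 14)/(z^2 - 11*z + 30)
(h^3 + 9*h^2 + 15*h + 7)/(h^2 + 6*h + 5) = (h^2 + 8*h + 7)/(h + 5)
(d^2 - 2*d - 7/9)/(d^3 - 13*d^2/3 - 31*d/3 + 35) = (d + 1/3)/(d^2 - 2*d - 15)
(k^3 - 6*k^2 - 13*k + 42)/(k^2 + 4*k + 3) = (k^2 - 9*k + 14)/(k + 1)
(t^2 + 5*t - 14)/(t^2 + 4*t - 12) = (t + 7)/(t + 6)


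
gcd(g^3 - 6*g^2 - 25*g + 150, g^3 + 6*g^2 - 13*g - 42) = 1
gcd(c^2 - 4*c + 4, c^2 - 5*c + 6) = c - 2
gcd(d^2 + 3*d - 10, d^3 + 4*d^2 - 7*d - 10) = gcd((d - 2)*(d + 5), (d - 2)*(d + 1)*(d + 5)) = d^2 + 3*d - 10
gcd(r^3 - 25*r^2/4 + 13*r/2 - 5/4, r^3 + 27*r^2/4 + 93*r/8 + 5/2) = 1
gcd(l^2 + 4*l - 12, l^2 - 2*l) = l - 2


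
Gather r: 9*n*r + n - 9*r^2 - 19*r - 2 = n - 9*r^2 + r*(9*n - 19) - 2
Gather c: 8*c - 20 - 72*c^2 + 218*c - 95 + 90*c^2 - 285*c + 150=18*c^2 - 59*c + 35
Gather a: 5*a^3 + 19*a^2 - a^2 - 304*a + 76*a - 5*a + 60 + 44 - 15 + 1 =5*a^3 + 18*a^2 - 233*a + 90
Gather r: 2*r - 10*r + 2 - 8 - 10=-8*r - 16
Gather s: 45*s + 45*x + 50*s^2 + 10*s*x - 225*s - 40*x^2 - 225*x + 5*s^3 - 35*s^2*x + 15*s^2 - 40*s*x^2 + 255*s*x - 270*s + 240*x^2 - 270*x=5*s^3 + s^2*(65 - 35*x) + s*(-40*x^2 + 265*x - 450) + 200*x^2 - 450*x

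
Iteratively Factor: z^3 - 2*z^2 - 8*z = (z - 4)*(z^2 + 2*z) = (z - 4)*(z + 2)*(z)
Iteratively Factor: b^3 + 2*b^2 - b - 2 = (b - 1)*(b^2 + 3*b + 2) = (b - 1)*(b + 1)*(b + 2)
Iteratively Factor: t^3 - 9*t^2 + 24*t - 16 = (t - 4)*(t^2 - 5*t + 4) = (t - 4)^2*(t - 1)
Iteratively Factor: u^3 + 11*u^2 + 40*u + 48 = (u + 3)*(u^2 + 8*u + 16) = (u + 3)*(u + 4)*(u + 4)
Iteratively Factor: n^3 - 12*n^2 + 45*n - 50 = (n - 5)*(n^2 - 7*n + 10) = (n - 5)*(n - 2)*(n - 5)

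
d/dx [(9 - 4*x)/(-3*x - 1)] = 31/(3*x + 1)^2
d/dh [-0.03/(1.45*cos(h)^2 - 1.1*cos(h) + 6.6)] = (0.033 - 0.087*cos(h))*sin(h)/(1.45*cos(h)^2 - 1.1*cos(h) + 6.6)^2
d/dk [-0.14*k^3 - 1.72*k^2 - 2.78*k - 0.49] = -0.42*k^2 - 3.44*k - 2.78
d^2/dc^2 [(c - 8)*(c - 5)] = 2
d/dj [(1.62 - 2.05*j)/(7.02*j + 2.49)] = (-115.667838*j - 41.027481)/(7.02*j + 2.49)^3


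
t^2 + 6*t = t*(t + 6)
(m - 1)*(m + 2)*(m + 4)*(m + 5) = m^4 + 10*m^3 + 27*m^2 + 2*m - 40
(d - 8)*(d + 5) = d^2 - 3*d - 40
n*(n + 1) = n^2 + n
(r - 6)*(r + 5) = r^2 - r - 30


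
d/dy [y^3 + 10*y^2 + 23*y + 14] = 3*y^2 + 20*y + 23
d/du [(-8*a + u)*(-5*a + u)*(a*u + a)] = a*(40*a^2 - 26*a*u - 13*a + 3*u^2 + 2*u)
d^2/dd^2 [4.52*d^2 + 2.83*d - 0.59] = 9.04000000000000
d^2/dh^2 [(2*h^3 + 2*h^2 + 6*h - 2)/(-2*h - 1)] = 4*(-4*h^3 - 6*h^2 - 3*h + 9)/(8*h^3 + 12*h^2 + 6*h + 1)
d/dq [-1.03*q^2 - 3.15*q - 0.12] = -2.06*q - 3.15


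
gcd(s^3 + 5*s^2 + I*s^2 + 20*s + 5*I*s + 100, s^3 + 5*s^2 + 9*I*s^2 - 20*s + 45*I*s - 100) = s^2 + s*(5 + 5*I) + 25*I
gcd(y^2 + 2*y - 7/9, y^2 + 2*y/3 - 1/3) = y - 1/3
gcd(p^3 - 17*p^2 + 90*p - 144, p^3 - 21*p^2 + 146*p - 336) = p^2 - 14*p + 48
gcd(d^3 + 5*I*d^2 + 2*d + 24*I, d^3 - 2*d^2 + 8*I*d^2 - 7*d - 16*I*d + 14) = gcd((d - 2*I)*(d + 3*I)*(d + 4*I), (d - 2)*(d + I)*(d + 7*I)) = 1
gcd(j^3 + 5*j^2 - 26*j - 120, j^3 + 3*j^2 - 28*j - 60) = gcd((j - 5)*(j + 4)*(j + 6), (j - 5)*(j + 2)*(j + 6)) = j^2 + j - 30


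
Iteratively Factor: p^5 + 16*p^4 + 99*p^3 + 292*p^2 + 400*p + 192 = (p + 4)*(p^4 + 12*p^3 + 51*p^2 + 88*p + 48) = (p + 4)^2*(p^3 + 8*p^2 + 19*p + 12) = (p + 1)*(p + 4)^2*(p^2 + 7*p + 12) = (p + 1)*(p + 3)*(p + 4)^2*(p + 4)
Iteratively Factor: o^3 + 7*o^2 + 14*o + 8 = (o + 4)*(o^2 + 3*o + 2) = (o + 2)*(o + 4)*(o + 1)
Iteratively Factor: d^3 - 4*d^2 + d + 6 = (d + 1)*(d^2 - 5*d + 6) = (d - 2)*(d + 1)*(d - 3)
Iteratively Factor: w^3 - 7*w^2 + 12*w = (w - 3)*(w^2 - 4*w) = w*(w - 3)*(w - 4)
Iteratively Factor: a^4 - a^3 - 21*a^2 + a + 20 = (a + 4)*(a^3 - 5*a^2 - a + 5) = (a - 5)*(a + 4)*(a^2 - 1) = (a - 5)*(a + 1)*(a + 4)*(a - 1)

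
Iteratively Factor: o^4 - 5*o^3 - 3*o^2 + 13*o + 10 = (o - 5)*(o^3 - 3*o - 2) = (o - 5)*(o + 1)*(o^2 - o - 2) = (o - 5)*(o - 2)*(o + 1)*(o + 1)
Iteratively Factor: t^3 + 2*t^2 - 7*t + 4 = (t - 1)*(t^2 + 3*t - 4) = (t - 1)^2*(t + 4)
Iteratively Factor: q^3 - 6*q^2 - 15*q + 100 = (q - 5)*(q^2 - q - 20) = (q - 5)*(q + 4)*(q - 5)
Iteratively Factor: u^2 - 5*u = (u - 5)*(u)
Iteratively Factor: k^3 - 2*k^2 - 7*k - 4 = (k + 1)*(k^2 - 3*k - 4) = (k - 4)*(k + 1)*(k + 1)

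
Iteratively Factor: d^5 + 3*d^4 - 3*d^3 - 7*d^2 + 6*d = (d + 3)*(d^4 - 3*d^2 + 2*d) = (d - 1)*(d + 3)*(d^3 + d^2 - 2*d) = (d - 1)^2*(d + 3)*(d^2 + 2*d) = d*(d - 1)^2*(d + 3)*(d + 2)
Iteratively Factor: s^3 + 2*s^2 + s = (s + 1)*(s^2 + s) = (s + 1)^2*(s)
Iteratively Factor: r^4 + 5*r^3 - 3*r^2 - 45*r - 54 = (r - 3)*(r^3 + 8*r^2 + 21*r + 18) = (r - 3)*(r + 2)*(r^2 + 6*r + 9) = (r - 3)*(r + 2)*(r + 3)*(r + 3)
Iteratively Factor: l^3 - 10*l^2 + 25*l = (l - 5)*(l^2 - 5*l) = l*(l - 5)*(l - 5)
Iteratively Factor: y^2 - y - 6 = (y - 3)*(y + 2)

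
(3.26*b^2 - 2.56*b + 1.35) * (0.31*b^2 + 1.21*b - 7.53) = 1.0106*b^4 + 3.151*b^3 - 27.2269*b^2 + 20.9103*b - 10.1655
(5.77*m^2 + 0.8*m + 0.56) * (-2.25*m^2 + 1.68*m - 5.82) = -12.9825*m^4 + 7.8936*m^3 - 33.4974*m^2 - 3.7152*m - 3.2592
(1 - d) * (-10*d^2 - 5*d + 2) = 10*d^3 - 5*d^2 - 7*d + 2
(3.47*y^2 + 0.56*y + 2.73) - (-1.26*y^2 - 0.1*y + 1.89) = 4.73*y^2 + 0.66*y + 0.84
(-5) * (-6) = 30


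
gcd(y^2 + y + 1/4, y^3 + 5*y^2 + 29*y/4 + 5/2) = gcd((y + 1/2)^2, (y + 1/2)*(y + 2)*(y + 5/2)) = y + 1/2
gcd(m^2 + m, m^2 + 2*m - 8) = 1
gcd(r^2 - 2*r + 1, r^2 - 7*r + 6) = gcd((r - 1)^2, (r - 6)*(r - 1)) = r - 1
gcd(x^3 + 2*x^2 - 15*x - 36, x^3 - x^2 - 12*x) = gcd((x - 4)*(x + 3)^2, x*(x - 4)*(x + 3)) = x^2 - x - 12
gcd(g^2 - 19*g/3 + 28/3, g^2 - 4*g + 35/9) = g - 7/3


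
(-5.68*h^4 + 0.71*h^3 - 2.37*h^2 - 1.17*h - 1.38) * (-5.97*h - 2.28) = 33.9096*h^5 + 8.7117*h^4 + 12.5301*h^3 + 12.3885*h^2 + 10.9062*h + 3.1464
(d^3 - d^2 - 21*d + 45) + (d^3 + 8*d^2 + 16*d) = 2*d^3 + 7*d^2 - 5*d + 45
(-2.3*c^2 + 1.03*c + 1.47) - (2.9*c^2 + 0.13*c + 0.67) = -5.2*c^2 + 0.9*c + 0.8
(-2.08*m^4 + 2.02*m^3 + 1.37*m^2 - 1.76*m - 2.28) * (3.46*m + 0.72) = -7.1968*m^5 + 5.4916*m^4 + 6.1946*m^3 - 5.1032*m^2 - 9.156*m - 1.6416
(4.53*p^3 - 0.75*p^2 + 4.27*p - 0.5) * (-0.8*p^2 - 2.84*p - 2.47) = -3.624*p^5 - 12.2652*p^4 - 12.4751*p^3 - 9.8743*p^2 - 9.1269*p + 1.235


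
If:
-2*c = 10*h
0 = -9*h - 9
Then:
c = 5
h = -1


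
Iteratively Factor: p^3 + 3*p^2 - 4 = (p - 1)*(p^2 + 4*p + 4) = (p - 1)*(p + 2)*(p + 2)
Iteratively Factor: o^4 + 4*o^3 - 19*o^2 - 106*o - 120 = (o + 3)*(o^3 + o^2 - 22*o - 40) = (o - 5)*(o + 3)*(o^2 + 6*o + 8) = (o - 5)*(o + 2)*(o + 3)*(o + 4)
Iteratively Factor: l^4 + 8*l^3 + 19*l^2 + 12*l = (l + 3)*(l^3 + 5*l^2 + 4*l) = (l + 3)*(l + 4)*(l^2 + l) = (l + 1)*(l + 3)*(l + 4)*(l)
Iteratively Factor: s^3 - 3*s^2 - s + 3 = (s - 1)*(s^2 - 2*s - 3) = (s - 3)*(s - 1)*(s + 1)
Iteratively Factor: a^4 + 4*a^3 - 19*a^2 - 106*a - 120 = (a + 3)*(a^3 + a^2 - 22*a - 40) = (a - 5)*(a + 3)*(a^2 + 6*a + 8) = (a - 5)*(a + 2)*(a + 3)*(a + 4)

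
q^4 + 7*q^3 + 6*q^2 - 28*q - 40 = (q - 2)*(q + 2)^2*(q + 5)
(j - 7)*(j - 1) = j^2 - 8*j + 7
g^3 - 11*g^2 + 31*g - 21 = (g - 7)*(g - 3)*(g - 1)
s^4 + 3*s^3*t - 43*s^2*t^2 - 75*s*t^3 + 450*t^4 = (s - 5*t)*(s - 3*t)*(s + 5*t)*(s + 6*t)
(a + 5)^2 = a^2 + 10*a + 25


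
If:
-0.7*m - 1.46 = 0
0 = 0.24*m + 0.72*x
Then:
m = -2.09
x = 0.70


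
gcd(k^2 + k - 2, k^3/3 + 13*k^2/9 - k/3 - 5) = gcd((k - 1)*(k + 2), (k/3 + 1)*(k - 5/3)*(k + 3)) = 1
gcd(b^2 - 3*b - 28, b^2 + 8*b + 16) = b + 4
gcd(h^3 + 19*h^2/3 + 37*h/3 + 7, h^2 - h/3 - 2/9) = 1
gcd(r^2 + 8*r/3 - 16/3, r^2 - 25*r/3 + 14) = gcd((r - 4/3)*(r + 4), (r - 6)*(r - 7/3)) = 1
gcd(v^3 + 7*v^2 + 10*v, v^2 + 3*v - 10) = v + 5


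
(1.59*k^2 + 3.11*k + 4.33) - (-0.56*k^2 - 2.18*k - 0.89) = 2.15*k^2 + 5.29*k + 5.22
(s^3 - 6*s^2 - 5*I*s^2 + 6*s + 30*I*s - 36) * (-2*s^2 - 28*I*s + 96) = -2*s^5 + 12*s^4 - 18*I*s^4 - 56*s^3 + 108*I*s^3 + 336*s^2 - 648*I*s^2 + 576*s + 3888*I*s - 3456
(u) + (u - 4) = 2*u - 4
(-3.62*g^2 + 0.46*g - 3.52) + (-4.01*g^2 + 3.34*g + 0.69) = -7.63*g^2 + 3.8*g - 2.83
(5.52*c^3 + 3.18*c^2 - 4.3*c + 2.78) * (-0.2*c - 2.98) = -1.104*c^4 - 17.0856*c^3 - 8.6164*c^2 + 12.258*c - 8.2844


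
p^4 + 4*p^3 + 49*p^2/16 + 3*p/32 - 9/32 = (p - 1/4)*(p + 1/2)*(p + 3/4)*(p + 3)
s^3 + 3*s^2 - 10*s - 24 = (s - 3)*(s + 2)*(s + 4)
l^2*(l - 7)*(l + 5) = l^4 - 2*l^3 - 35*l^2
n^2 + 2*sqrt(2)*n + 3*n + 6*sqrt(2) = (n + 3)*(n + 2*sqrt(2))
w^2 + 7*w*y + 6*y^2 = (w + y)*(w + 6*y)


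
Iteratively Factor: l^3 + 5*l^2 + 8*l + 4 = (l + 2)*(l^2 + 3*l + 2) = (l + 2)^2*(l + 1)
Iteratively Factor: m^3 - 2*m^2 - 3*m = (m)*(m^2 - 2*m - 3) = m*(m - 3)*(m + 1)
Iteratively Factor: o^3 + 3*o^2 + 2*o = (o)*(o^2 + 3*o + 2) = o*(o + 1)*(o + 2)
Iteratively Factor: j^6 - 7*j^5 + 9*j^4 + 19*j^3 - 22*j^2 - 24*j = (j)*(j^5 - 7*j^4 + 9*j^3 + 19*j^2 - 22*j - 24) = j*(j + 1)*(j^4 - 8*j^3 + 17*j^2 + 2*j - 24) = j*(j + 1)^2*(j^3 - 9*j^2 + 26*j - 24) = j*(j - 3)*(j + 1)^2*(j^2 - 6*j + 8) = j*(j - 4)*(j - 3)*(j + 1)^2*(j - 2)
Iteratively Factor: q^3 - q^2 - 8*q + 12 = (q + 3)*(q^2 - 4*q + 4) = (q - 2)*(q + 3)*(q - 2)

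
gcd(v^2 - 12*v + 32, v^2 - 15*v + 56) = v - 8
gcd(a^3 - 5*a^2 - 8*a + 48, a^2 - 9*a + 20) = a - 4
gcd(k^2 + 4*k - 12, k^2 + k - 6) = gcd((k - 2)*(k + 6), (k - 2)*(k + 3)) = k - 2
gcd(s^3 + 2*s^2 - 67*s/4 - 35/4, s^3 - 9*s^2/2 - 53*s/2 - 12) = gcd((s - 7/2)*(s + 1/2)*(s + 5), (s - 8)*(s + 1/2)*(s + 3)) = s + 1/2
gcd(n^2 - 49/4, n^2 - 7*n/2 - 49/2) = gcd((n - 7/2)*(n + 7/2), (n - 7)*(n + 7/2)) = n + 7/2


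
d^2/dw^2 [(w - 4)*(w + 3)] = 2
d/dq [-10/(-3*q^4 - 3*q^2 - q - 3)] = 10*(-12*q^3 - 6*q - 1)/(3*q^4 + 3*q^2 + q + 3)^2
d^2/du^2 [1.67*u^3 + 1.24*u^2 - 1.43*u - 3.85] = 10.02*u + 2.48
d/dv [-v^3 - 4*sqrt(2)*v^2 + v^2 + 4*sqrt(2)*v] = -3*v^2 - 8*sqrt(2)*v + 2*v + 4*sqrt(2)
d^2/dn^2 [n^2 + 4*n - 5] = 2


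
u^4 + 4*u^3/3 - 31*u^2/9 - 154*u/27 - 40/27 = (u - 2)*(u + 1/3)*(u + 4/3)*(u + 5/3)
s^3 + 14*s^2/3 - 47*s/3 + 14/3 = (s - 2)*(s - 1/3)*(s + 7)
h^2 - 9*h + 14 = (h - 7)*(h - 2)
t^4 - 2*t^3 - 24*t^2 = t^2*(t - 6)*(t + 4)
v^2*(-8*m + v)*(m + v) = -8*m^2*v^2 - 7*m*v^3 + v^4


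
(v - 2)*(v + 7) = v^2 + 5*v - 14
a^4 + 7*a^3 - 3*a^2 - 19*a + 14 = (a - 1)^2*(a + 2)*(a + 7)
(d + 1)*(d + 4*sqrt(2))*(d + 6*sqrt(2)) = d^3 + d^2 + 10*sqrt(2)*d^2 + 10*sqrt(2)*d + 48*d + 48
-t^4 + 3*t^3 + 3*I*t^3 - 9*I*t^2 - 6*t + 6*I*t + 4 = (t - 2)*(t - 2*I)*(I*t + 1)*(I*t - I)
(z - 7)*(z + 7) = z^2 - 49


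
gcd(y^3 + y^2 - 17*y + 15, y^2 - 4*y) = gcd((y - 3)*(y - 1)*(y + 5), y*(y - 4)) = 1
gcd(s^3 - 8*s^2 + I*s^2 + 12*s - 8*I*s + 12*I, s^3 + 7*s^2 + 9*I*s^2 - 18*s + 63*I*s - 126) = 1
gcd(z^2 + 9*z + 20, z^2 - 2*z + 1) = 1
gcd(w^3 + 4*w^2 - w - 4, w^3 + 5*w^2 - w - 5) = w^2 - 1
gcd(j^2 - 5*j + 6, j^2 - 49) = 1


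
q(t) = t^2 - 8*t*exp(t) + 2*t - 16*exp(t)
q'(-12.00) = -22.00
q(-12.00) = 120.00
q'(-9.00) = -15.99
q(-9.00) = 63.01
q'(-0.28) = -15.01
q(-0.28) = -10.88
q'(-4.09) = -6.03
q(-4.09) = 8.83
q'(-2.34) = -3.19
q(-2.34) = 1.06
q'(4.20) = -3830.73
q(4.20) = -3281.60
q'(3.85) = -2565.52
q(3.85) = -2176.75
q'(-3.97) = -5.79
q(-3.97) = 8.12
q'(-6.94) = -11.85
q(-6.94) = 34.32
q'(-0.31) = -14.40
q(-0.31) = -10.44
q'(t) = -8*t*exp(t) + 2*t - 24*exp(t) + 2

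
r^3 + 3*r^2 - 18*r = r*(r - 3)*(r + 6)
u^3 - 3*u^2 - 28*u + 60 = (u - 6)*(u - 2)*(u + 5)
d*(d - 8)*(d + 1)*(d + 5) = d^4 - 2*d^3 - 43*d^2 - 40*d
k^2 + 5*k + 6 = (k + 2)*(k + 3)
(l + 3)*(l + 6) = l^2 + 9*l + 18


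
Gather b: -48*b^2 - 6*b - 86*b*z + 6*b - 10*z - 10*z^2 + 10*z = -48*b^2 - 86*b*z - 10*z^2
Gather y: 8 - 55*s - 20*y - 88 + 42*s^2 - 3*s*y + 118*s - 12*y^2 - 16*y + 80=42*s^2 + 63*s - 12*y^2 + y*(-3*s - 36)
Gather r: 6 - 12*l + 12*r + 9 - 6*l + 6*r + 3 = -18*l + 18*r + 18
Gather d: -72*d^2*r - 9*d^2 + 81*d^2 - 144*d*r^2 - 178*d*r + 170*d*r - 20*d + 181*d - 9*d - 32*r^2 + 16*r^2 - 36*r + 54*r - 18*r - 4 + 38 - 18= d^2*(72 - 72*r) + d*(-144*r^2 - 8*r + 152) - 16*r^2 + 16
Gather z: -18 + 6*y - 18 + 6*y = 12*y - 36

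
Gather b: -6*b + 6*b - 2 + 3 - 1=0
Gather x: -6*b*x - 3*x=x*(-6*b - 3)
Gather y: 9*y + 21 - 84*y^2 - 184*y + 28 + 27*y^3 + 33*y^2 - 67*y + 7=27*y^3 - 51*y^2 - 242*y + 56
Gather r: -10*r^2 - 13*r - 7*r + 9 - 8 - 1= -10*r^2 - 20*r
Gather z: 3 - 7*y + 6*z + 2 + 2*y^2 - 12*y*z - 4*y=2*y^2 - 11*y + z*(6 - 12*y) + 5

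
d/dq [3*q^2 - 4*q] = 6*q - 4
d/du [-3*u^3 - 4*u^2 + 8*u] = -9*u^2 - 8*u + 8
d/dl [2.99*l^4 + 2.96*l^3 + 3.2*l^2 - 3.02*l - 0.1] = 11.96*l^3 + 8.88*l^2 + 6.4*l - 3.02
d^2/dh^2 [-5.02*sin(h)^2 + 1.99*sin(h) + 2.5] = -1.99*sin(h) - 10.04*cos(2*h)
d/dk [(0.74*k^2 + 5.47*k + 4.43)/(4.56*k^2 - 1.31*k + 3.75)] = (-25.9126*k^2 - 34.8516*k + 26.3158)/(20.7936*k^4 - 11.9472*k^3 + 35.9161*k^2 - 9.825*k + 14.0625)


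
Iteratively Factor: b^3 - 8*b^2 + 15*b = (b)*(b^2 - 8*b + 15) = b*(b - 5)*(b - 3)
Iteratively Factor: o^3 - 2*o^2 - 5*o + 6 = (o - 1)*(o^2 - o - 6) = (o - 3)*(o - 1)*(o + 2)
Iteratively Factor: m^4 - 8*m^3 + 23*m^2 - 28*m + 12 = (m - 2)*(m^3 - 6*m^2 + 11*m - 6) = (m - 2)*(m - 1)*(m^2 - 5*m + 6) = (m - 2)^2*(m - 1)*(m - 3)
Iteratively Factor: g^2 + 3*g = (g + 3)*(g)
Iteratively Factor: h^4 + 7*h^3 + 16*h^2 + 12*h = (h + 2)*(h^3 + 5*h^2 + 6*h) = (h + 2)^2*(h^2 + 3*h) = h*(h + 2)^2*(h + 3)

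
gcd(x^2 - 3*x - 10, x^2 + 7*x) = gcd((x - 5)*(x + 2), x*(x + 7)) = 1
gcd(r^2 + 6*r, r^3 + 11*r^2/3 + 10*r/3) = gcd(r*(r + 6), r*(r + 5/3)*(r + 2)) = r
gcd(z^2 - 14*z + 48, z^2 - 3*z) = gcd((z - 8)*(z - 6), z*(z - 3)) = 1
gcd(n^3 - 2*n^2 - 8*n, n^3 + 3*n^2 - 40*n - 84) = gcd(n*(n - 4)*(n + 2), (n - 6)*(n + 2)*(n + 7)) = n + 2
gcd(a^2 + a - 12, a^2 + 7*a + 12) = a + 4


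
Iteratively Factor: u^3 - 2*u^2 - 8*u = (u + 2)*(u^2 - 4*u) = (u - 4)*(u + 2)*(u)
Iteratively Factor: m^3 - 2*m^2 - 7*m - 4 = (m - 4)*(m^2 + 2*m + 1) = (m - 4)*(m + 1)*(m + 1)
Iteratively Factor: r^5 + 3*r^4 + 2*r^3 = (r + 2)*(r^4 + r^3) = r*(r + 2)*(r^3 + r^2) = r*(r + 1)*(r + 2)*(r^2) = r^2*(r + 1)*(r + 2)*(r)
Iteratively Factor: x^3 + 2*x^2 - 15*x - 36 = (x + 3)*(x^2 - x - 12) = (x + 3)^2*(x - 4)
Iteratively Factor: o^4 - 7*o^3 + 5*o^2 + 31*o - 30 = (o + 2)*(o^3 - 9*o^2 + 23*o - 15) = (o - 1)*(o + 2)*(o^2 - 8*o + 15) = (o - 3)*(o - 1)*(o + 2)*(o - 5)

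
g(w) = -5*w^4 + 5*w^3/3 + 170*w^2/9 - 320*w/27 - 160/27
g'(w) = -20*w^3 + 5*w^2 + 340*w/9 - 320/27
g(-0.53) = 5.02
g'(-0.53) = -27.49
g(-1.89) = 8.90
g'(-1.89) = 69.63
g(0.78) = -4.74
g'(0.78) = 11.17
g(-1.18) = 21.93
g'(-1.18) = -16.61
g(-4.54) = -1842.94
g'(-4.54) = 1791.23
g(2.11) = -30.29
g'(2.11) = -97.76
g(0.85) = -3.94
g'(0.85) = 11.59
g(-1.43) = 23.87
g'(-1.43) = 2.83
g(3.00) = -231.48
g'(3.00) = -393.52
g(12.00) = -98228.15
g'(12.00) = -33398.52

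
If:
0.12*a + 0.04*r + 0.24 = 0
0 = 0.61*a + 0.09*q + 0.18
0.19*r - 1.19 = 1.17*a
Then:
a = -1.34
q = 7.08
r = -1.98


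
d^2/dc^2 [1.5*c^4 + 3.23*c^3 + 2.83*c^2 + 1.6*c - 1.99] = 18.0*c^2 + 19.38*c + 5.66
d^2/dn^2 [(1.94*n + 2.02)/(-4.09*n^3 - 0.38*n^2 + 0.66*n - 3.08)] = (-194.715084*n^5 - 423.580032*n^4 - 61.265688*n^3 + 324.229416*n^2 + 169.341216*n - 4.918672)/(68.417929*n^9 + 19.070034*n^8 - 31.34985*n^7 + 148.467884*n^6 + 33.780516*n^5 - 48.054072*n^4 + 111.475848*n^3 + 14.83944*n^2 - 18.783072*n + 29.218112)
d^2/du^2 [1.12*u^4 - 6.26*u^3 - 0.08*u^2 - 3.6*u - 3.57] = 13.44*u^2 - 37.56*u - 0.16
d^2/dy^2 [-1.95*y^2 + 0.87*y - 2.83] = -3.90000000000000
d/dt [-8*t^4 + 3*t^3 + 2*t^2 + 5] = t*(-32*t^2 + 9*t + 4)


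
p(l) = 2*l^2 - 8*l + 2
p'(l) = 4*l - 8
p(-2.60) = 36.32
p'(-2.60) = -18.40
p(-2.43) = 33.25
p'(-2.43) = -17.72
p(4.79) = 9.57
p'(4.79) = 11.16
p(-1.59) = 19.78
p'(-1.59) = -14.36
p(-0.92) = 11.05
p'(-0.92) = -11.68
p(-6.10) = 125.22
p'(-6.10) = -32.40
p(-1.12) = 13.47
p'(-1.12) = -12.48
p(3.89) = 1.14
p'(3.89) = 7.56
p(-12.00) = 386.00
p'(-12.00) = -56.00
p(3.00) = -4.00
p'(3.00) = 4.00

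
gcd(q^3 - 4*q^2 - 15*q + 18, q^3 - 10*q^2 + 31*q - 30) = 1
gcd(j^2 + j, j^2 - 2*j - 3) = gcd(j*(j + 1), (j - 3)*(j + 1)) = j + 1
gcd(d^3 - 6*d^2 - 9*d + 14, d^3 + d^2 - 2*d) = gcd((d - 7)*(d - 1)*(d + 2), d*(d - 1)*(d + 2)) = d^2 + d - 2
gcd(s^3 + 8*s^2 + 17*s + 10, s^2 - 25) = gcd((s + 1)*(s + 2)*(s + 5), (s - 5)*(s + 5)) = s + 5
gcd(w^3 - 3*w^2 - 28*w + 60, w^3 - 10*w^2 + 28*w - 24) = w^2 - 8*w + 12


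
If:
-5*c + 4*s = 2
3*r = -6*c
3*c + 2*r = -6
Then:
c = 6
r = -12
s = 8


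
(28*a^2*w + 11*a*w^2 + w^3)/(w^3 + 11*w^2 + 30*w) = (28*a^2 + 11*a*w + w^2)/(w^2 + 11*w + 30)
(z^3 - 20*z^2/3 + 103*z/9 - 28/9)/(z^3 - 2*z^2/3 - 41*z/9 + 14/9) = (z - 4)/(z + 2)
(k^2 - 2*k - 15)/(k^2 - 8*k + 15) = (k + 3)/(k - 3)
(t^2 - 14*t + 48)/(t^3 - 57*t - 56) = (t - 6)/(t^2 + 8*t + 7)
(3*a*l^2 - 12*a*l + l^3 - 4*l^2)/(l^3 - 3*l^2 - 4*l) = (3*a + l)/(l + 1)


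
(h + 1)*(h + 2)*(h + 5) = h^3 + 8*h^2 + 17*h + 10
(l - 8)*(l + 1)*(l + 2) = l^3 - 5*l^2 - 22*l - 16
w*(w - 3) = w^2 - 3*w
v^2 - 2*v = v*(v - 2)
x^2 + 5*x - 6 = (x - 1)*(x + 6)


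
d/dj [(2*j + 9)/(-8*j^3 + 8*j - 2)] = (-4*j^3 + 4*j + 2*(2*j + 9)*(3*j^2 - 1) - 1)/(4*j^3 - 4*j + 1)^2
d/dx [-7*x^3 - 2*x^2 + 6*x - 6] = -21*x^2 - 4*x + 6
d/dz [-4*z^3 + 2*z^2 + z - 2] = -12*z^2 + 4*z + 1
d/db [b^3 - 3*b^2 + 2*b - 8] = 3*b^2 - 6*b + 2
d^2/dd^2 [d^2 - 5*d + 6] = 2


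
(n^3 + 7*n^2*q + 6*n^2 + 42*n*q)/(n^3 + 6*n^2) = (n + 7*q)/n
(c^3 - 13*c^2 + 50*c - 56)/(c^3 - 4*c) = (c^2 - 11*c + 28)/(c*(c + 2))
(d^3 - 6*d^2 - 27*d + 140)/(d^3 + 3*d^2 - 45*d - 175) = (d - 4)/(d + 5)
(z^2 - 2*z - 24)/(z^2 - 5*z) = (z^2 - 2*z - 24)/(z*(z - 5))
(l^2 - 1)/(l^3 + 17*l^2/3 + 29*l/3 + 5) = 3*(l - 1)/(3*l^2 + 14*l + 15)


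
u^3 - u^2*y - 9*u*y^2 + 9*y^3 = (u - 3*y)*(u - y)*(u + 3*y)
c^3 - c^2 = c^2*(c - 1)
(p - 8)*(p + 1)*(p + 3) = p^3 - 4*p^2 - 29*p - 24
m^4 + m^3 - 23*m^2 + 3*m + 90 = (m - 3)^2*(m + 2)*(m + 5)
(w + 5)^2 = w^2 + 10*w + 25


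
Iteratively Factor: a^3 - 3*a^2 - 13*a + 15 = (a - 1)*(a^2 - 2*a - 15) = (a - 5)*(a - 1)*(a + 3)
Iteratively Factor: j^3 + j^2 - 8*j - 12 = (j + 2)*(j^2 - j - 6) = (j + 2)^2*(j - 3)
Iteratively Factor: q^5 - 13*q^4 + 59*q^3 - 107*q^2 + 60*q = (q - 1)*(q^4 - 12*q^3 + 47*q^2 - 60*q) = q*(q - 1)*(q^3 - 12*q^2 + 47*q - 60) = q*(q - 4)*(q - 1)*(q^2 - 8*q + 15) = q*(q - 4)*(q - 3)*(q - 1)*(q - 5)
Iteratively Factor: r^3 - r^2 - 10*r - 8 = (r + 2)*(r^2 - 3*r - 4) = (r - 4)*(r + 2)*(r + 1)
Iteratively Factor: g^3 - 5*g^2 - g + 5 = (g - 5)*(g^2 - 1) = (g - 5)*(g + 1)*(g - 1)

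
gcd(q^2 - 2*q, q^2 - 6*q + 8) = q - 2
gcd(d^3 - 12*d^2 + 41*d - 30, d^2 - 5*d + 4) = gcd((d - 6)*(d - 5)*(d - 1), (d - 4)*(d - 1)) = d - 1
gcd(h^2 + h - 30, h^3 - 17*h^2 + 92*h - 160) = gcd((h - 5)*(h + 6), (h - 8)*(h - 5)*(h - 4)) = h - 5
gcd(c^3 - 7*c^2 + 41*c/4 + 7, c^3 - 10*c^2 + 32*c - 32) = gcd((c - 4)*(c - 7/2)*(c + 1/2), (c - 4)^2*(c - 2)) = c - 4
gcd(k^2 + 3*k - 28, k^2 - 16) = k - 4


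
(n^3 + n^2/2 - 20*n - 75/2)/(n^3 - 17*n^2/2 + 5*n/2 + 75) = (n + 3)/(n - 6)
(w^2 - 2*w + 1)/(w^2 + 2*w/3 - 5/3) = 3*(w - 1)/(3*w + 5)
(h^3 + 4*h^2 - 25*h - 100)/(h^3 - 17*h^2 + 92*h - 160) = (h^2 + 9*h + 20)/(h^2 - 12*h + 32)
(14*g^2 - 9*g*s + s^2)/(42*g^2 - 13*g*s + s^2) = (-2*g + s)/(-6*g + s)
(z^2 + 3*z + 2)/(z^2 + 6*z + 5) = (z + 2)/(z + 5)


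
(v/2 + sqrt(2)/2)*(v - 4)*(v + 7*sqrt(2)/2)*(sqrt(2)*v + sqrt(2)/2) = sqrt(2)*v^4/2 - 7*sqrt(2)*v^3/4 + 9*v^3/2 - 63*v^2/4 + 5*sqrt(2)*v^2/2 - 49*sqrt(2)*v/4 - 9*v - 7*sqrt(2)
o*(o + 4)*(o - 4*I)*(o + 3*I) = o^4 + 4*o^3 - I*o^3 + 12*o^2 - 4*I*o^2 + 48*o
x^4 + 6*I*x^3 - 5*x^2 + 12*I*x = x*(x - I)*(x + 3*I)*(x + 4*I)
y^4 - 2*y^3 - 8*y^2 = y^2*(y - 4)*(y + 2)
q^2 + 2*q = q*(q + 2)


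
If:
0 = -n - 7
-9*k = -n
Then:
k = -7/9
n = -7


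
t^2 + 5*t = t*(t + 5)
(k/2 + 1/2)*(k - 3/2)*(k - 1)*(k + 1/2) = k^4/2 - k^3/2 - 7*k^2/8 + k/2 + 3/8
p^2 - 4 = (p - 2)*(p + 2)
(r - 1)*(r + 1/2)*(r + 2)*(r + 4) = r^4 + 11*r^3/2 + 9*r^2/2 - 7*r - 4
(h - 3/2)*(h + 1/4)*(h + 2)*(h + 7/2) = h^4 + 17*h^3/4 - h^2/4 - 173*h/16 - 21/8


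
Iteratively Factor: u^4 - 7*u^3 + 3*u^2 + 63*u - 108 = (u + 3)*(u^3 - 10*u^2 + 33*u - 36) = (u - 4)*(u + 3)*(u^2 - 6*u + 9) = (u - 4)*(u - 3)*(u + 3)*(u - 3)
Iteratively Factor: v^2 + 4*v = (v)*(v + 4)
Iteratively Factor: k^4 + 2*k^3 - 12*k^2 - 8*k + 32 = (k + 2)*(k^3 - 12*k + 16) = (k - 2)*(k + 2)*(k^2 + 2*k - 8) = (k - 2)*(k + 2)*(k + 4)*(k - 2)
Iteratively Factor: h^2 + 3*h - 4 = (h - 1)*(h + 4)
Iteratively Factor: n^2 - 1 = (n + 1)*(n - 1)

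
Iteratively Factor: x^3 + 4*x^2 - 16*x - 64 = (x - 4)*(x^2 + 8*x + 16) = (x - 4)*(x + 4)*(x + 4)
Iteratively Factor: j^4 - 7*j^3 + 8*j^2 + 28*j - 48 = (j + 2)*(j^3 - 9*j^2 + 26*j - 24) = (j - 3)*(j + 2)*(j^2 - 6*j + 8) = (j - 3)*(j - 2)*(j + 2)*(j - 4)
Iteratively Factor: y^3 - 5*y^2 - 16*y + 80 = (y + 4)*(y^2 - 9*y + 20) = (y - 4)*(y + 4)*(y - 5)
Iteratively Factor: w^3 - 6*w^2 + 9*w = (w)*(w^2 - 6*w + 9) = w*(w - 3)*(w - 3)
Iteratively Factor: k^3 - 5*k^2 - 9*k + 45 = (k + 3)*(k^2 - 8*k + 15) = (k - 3)*(k + 3)*(k - 5)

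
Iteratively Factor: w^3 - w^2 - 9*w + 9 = (w - 3)*(w^2 + 2*w - 3) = (w - 3)*(w - 1)*(w + 3)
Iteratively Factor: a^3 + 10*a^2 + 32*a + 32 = (a + 4)*(a^2 + 6*a + 8) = (a + 4)^2*(a + 2)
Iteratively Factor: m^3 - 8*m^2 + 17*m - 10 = (m - 5)*(m^2 - 3*m + 2) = (m - 5)*(m - 1)*(m - 2)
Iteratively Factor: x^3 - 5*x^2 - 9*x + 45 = (x + 3)*(x^2 - 8*x + 15) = (x - 3)*(x + 3)*(x - 5)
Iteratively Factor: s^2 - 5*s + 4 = (s - 4)*(s - 1)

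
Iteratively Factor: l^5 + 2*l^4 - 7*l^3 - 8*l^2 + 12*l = (l)*(l^4 + 2*l^3 - 7*l^2 - 8*l + 12) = l*(l - 1)*(l^3 + 3*l^2 - 4*l - 12) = l*(l - 2)*(l - 1)*(l^2 + 5*l + 6) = l*(l - 2)*(l - 1)*(l + 2)*(l + 3)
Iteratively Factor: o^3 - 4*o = (o)*(o^2 - 4) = o*(o - 2)*(o + 2)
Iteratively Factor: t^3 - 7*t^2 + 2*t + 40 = (t - 5)*(t^2 - 2*t - 8) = (t - 5)*(t - 4)*(t + 2)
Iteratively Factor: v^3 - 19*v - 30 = (v + 2)*(v^2 - 2*v - 15) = (v + 2)*(v + 3)*(v - 5)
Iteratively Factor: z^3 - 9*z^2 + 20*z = (z - 4)*(z^2 - 5*z) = (z - 5)*(z - 4)*(z)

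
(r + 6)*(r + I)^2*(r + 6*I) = r^4 + 6*r^3 + 8*I*r^3 - 13*r^2 + 48*I*r^2 - 78*r - 6*I*r - 36*I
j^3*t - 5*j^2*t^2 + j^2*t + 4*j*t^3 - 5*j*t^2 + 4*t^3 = (j - 4*t)*(j - t)*(j*t + t)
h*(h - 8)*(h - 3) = h^3 - 11*h^2 + 24*h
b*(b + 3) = b^2 + 3*b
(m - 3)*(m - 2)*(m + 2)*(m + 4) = m^4 + m^3 - 16*m^2 - 4*m + 48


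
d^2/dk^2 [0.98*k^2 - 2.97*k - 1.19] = 1.96000000000000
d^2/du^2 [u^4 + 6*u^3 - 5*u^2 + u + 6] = 12*u^2 + 36*u - 10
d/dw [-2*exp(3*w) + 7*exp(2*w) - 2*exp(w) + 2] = (-6*exp(2*w) + 14*exp(w) - 2)*exp(w)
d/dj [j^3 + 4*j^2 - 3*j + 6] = 3*j^2 + 8*j - 3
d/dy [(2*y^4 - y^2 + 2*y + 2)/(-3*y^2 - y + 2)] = (-12*y^5 - 6*y^4 + 16*y^3 + 7*y^2 + 8*y + 6)/(9*y^4 + 6*y^3 - 11*y^2 - 4*y + 4)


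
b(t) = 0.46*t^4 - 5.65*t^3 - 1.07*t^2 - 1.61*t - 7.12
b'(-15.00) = -9993.26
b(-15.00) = 42132.53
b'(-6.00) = -996.41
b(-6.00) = 1780.58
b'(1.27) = -27.90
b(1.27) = -21.27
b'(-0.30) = -2.54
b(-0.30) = -6.58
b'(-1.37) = -35.22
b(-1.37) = 9.23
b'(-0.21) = -1.93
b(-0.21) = -6.78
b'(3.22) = -122.81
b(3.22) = -162.58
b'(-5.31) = -743.66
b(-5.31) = 1182.89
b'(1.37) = -31.62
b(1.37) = -24.24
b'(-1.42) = -38.02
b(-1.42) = 11.06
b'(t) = 1.84*t^3 - 16.95*t^2 - 2.14*t - 1.61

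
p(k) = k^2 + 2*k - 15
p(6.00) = 33.00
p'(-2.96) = -3.92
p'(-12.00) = -22.00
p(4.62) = 15.58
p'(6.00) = 14.00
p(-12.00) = 105.00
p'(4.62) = 11.24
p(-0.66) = -15.88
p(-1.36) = -15.87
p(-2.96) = -12.16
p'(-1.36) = -0.72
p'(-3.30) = -4.60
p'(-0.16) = 1.68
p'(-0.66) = 0.68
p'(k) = 2*k + 2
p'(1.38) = 4.76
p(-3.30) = -10.71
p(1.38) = -10.34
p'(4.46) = 10.92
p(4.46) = 13.81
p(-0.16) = -15.29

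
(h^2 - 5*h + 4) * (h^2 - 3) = h^4 - 5*h^3 + h^2 + 15*h - 12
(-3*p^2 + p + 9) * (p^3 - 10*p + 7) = -3*p^5 + p^4 + 39*p^3 - 31*p^2 - 83*p + 63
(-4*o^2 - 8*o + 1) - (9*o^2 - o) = -13*o^2 - 7*o + 1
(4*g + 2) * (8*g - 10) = 32*g^2 - 24*g - 20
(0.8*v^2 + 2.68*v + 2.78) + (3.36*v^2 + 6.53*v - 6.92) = 4.16*v^2 + 9.21*v - 4.14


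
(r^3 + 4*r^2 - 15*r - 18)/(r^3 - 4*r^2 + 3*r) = (r^2 + 7*r + 6)/(r*(r - 1))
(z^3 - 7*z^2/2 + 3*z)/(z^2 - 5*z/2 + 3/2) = z*(z - 2)/(z - 1)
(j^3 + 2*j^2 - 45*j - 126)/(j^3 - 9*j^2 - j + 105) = (j + 6)/(j - 5)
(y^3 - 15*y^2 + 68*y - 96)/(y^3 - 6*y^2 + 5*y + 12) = (y - 8)/(y + 1)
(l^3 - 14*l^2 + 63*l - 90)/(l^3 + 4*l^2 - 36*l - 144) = (l^2 - 8*l + 15)/(l^2 + 10*l + 24)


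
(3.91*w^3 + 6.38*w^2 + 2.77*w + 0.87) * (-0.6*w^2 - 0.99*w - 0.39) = -2.346*w^5 - 7.6989*w^4 - 9.5031*w^3 - 5.7525*w^2 - 1.9416*w - 0.3393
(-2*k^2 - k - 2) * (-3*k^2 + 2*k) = 6*k^4 - k^3 + 4*k^2 - 4*k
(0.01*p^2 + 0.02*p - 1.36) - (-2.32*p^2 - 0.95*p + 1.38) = 2.33*p^2 + 0.97*p - 2.74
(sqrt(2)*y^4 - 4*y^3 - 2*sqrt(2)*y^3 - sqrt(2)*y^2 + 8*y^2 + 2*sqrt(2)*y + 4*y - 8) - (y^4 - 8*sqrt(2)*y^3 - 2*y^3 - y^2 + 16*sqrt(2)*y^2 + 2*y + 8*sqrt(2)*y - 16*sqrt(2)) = -y^4 + sqrt(2)*y^4 - 2*y^3 + 6*sqrt(2)*y^3 - 17*sqrt(2)*y^2 + 9*y^2 - 6*sqrt(2)*y + 2*y - 8 + 16*sqrt(2)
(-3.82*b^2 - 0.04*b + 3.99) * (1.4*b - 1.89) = -5.348*b^3 + 7.1638*b^2 + 5.6616*b - 7.5411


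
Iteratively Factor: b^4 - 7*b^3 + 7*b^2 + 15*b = (b)*(b^3 - 7*b^2 + 7*b + 15) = b*(b - 3)*(b^2 - 4*b - 5) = b*(b - 5)*(b - 3)*(b + 1)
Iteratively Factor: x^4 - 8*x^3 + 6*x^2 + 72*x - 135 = (x - 3)*(x^3 - 5*x^2 - 9*x + 45) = (x - 3)^2*(x^2 - 2*x - 15) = (x - 5)*(x - 3)^2*(x + 3)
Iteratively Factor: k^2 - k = (k - 1)*(k)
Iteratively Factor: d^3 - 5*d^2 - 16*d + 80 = (d + 4)*(d^2 - 9*d + 20) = (d - 5)*(d + 4)*(d - 4)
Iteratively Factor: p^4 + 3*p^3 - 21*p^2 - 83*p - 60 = (p + 3)*(p^3 - 21*p - 20) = (p + 3)*(p + 4)*(p^2 - 4*p - 5) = (p + 1)*(p + 3)*(p + 4)*(p - 5)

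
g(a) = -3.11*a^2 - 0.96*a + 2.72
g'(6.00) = -38.28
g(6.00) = -115.00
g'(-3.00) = 17.70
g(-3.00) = -22.39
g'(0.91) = -6.62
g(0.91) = -0.73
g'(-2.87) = 16.89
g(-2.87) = -20.14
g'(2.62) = -17.26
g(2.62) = -21.14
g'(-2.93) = 17.26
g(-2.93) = -21.17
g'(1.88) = -12.65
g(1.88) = -10.08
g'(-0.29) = 0.84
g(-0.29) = 2.74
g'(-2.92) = 17.20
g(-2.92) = -20.99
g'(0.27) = -2.64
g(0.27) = 2.23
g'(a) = -6.22*a - 0.96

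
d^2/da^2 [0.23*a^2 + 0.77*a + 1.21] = 0.460000000000000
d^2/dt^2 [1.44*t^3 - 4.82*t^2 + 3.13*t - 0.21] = 8.64*t - 9.64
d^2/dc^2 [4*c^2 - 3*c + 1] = 8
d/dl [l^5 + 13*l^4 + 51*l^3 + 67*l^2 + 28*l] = 5*l^4 + 52*l^3 + 153*l^2 + 134*l + 28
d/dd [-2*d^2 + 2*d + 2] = 2 - 4*d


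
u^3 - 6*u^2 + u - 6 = (u - 6)*(u - I)*(u + I)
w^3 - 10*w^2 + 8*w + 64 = (w - 8)*(w - 4)*(w + 2)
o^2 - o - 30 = (o - 6)*(o + 5)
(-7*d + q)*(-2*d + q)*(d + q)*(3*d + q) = 42*d^4 + 29*d^3*q - 19*d^2*q^2 - 5*d*q^3 + q^4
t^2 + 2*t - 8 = (t - 2)*(t + 4)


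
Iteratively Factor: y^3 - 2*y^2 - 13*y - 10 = (y - 5)*(y^2 + 3*y + 2) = (y - 5)*(y + 2)*(y + 1)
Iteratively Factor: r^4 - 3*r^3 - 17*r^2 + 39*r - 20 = (r + 4)*(r^3 - 7*r^2 + 11*r - 5) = (r - 5)*(r + 4)*(r^2 - 2*r + 1) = (r - 5)*(r - 1)*(r + 4)*(r - 1)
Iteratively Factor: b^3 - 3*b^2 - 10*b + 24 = (b + 3)*(b^2 - 6*b + 8) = (b - 4)*(b + 3)*(b - 2)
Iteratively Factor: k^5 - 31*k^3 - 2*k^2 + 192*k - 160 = (k - 2)*(k^4 + 2*k^3 - 27*k^2 - 56*k + 80) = (k - 2)*(k + 4)*(k^3 - 2*k^2 - 19*k + 20) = (k - 2)*(k + 4)^2*(k^2 - 6*k + 5) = (k - 2)*(k - 1)*(k + 4)^2*(k - 5)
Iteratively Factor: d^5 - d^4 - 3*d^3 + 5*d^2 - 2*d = (d - 1)*(d^4 - 3*d^2 + 2*d) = d*(d - 1)*(d^3 - 3*d + 2) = d*(d - 1)*(d + 2)*(d^2 - 2*d + 1) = d*(d - 1)^2*(d + 2)*(d - 1)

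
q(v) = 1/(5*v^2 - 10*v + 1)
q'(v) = (10 - 10*v)/(5*v^2 - 10*v + 1)^2 = 10*(1 - v)/(5*v^2 - 10*v + 1)^2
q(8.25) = 0.00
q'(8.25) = -0.00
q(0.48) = -0.38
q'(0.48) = 0.74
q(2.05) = 0.66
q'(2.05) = -4.59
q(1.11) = -0.25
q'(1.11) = -0.07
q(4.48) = 0.02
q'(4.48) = -0.01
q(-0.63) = 0.11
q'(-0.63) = 0.19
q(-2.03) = 0.02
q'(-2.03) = 0.02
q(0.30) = -0.65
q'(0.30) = 2.91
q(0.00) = 1.00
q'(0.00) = 10.00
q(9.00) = 0.00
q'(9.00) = 0.00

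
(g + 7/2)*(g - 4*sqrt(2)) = g^2 - 4*sqrt(2)*g + 7*g/2 - 14*sqrt(2)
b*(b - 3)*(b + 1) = b^3 - 2*b^2 - 3*b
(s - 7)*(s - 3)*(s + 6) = s^3 - 4*s^2 - 39*s + 126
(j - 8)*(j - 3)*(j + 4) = j^3 - 7*j^2 - 20*j + 96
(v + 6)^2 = v^2 + 12*v + 36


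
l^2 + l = l*(l + 1)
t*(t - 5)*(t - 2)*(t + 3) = t^4 - 4*t^3 - 11*t^2 + 30*t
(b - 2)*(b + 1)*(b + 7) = b^3 + 6*b^2 - 9*b - 14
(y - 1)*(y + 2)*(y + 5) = y^3 + 6*y^2 + 3*y - 10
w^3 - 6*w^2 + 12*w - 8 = (w - 2)^3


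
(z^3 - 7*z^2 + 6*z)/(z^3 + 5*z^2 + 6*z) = (z^2 - 7*z + 6)/(z^2 + 5*z + 6)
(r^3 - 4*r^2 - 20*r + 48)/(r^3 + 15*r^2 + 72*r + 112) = (r^2 - 8*r + 12)/(r^2 + 11*r + 28)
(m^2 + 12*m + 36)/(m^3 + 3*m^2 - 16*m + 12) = (m + 6)/(m^2 - 3*m + 2)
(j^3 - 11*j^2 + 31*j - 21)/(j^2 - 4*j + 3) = j - 7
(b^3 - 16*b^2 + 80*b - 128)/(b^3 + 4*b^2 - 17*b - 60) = (b^2 - 12*b + 32)/(b^2 + 8*b + 15)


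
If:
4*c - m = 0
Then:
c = m/4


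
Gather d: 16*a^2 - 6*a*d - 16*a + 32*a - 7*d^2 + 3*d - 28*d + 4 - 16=16*a^2 + 16*a - 7*d^2 + d*(-6*a - 25) - 12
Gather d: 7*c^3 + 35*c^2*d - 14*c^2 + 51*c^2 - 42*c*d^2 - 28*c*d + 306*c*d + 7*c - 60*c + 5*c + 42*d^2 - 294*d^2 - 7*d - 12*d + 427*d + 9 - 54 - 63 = 7*c^3 + 37*c^2 - 48*c + d^2*(-42*c - 252) + d*(35*c^2 + 278*c + 408) - 108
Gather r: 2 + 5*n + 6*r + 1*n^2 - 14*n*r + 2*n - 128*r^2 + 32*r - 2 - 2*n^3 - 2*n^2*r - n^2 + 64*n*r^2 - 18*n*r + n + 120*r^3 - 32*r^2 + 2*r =-2*n^3 + 8*n + 120*r^3 + r^2*(64*n - 160) + r*(-2*n^2 - 32*n + 40)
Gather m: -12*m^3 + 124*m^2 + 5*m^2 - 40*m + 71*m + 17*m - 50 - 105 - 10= -12*m^3 + 129*m^2 + 48*m - 165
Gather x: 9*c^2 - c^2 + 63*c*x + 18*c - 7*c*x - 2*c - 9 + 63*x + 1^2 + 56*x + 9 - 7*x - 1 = 8*c^2 + 16*c + x*(56*c + 112)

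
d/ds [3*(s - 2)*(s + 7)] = 6*s + 15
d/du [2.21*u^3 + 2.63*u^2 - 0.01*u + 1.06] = 6.63*u^2 + 5.26*u - 0.01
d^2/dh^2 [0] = 0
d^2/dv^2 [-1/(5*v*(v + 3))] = 2*(-v^2 - v*(v + 3) - (v + 3)^2)/(5*v^3*(v + 3)^3)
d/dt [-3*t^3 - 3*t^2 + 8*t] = -9*t^2 - 6*t + 8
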